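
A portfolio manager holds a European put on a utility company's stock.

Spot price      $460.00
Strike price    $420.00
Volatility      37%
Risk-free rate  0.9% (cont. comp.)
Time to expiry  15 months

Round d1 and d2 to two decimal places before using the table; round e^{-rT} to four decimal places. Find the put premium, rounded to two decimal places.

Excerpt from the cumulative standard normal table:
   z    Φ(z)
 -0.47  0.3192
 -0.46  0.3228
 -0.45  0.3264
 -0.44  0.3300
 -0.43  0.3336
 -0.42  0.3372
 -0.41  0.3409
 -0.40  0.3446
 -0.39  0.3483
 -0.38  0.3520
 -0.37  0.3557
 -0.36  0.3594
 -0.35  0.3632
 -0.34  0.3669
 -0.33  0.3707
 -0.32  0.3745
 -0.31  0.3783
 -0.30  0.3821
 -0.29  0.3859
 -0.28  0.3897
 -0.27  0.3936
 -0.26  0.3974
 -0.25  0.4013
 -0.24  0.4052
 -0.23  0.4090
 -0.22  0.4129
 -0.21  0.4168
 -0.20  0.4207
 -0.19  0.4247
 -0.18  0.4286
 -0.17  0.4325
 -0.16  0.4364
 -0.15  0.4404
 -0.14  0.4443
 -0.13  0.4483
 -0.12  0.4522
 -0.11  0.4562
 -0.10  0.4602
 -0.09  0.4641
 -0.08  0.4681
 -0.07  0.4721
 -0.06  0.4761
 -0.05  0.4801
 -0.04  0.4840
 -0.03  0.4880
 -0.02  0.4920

T = 1.25;  σ√T = 0.4137
ln(S/K) + (r + σ²/2)T = ln(460/420) + (0.009 + 0.37²/2)·1.25 = 0.0910 + 0.0968 = 0.1878
d₁ = 0.1878 / 0.4137 = 0.4539 → 0.45
d₂ = d₁ − σ√T = 0.4539 − 0.4137 = 0.0403 → 0.04
exp(−rT) = exp(−0.009·1.25) = 0.9888
N(−d₂) = N(-0.04) = 0.4840;  N(−d₁) = N(-0.45) = 0.3264
P = 420·0.9888·0.4840 − 460·0.3264 = 201.0033 − 150.1440 = 50.8593

$50.86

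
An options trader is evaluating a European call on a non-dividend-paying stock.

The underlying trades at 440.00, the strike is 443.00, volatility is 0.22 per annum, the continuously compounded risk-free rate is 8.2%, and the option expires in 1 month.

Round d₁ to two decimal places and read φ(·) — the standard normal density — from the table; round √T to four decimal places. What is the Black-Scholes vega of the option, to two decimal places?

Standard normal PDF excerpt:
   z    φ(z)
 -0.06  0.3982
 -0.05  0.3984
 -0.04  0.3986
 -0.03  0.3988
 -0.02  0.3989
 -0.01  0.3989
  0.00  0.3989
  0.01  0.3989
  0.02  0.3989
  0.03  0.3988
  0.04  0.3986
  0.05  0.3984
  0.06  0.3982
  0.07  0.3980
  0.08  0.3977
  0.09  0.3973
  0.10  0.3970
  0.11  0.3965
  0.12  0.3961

50.66

σ√T = 0.22 × 0.2887 = 0.0635
ln(S/K) + (r + σ²/2)T = ln(440/443) + (0.082 + 0.22²/2)·0.08333 = -0.0068 + 0.0089 = 0.0021
d₁ = 0.0021 / 0.0635 = 0.0324 → 0.03
√T = √0.08333 = 0.2887
φ(d₁) = φ(0.03) = 0.3988
vega = S·φ(d₁)·√T = 440·0.3988·0.2887 = 50.6588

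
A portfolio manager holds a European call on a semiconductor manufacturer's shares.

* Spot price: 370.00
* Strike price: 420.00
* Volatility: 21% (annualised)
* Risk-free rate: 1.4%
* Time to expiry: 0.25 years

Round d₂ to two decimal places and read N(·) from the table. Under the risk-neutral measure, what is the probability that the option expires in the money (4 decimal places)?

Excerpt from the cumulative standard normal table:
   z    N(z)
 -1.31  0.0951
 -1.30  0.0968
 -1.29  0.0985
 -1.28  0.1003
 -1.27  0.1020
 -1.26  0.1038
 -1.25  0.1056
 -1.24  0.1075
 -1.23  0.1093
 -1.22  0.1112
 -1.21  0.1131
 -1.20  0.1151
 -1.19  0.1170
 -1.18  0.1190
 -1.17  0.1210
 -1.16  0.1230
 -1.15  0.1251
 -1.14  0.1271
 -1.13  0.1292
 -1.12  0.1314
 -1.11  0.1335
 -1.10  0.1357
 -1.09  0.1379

0.1093

σ√T = 0.21·√0.25 = 0.1050
d₁ = [ln(370/420) + (0.014 + ½·0.21²)·0.25] / (σ√T) = (-0.1268 + 0.0090) / 0.1050 = -1.1213 which rounds to -1.12
d₂ = -1.1213 − 0.1050 = -1.2263 which rounds to -1.23
Risk-neutral Pr[S_T > K] = N(d₂) = N(-1.23) = 0.1093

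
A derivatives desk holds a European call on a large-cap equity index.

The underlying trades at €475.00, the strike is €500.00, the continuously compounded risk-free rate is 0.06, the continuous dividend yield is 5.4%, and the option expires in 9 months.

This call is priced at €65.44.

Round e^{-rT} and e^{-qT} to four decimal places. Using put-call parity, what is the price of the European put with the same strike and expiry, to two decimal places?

e^(−qT) = e^(−0.054·0.75) = 0.9603;  e^(−rT) = e^(−0.06·0.75) = 0.9560
Put-call parity: C − P = S·e^(−qT) − K·e^(−rT) = 475·0.9603 − 500·0.9560 = 456.1425 − 478.0000 = -21.8575
P = C − (C − P) = 65.44 − (-21.8575) = 87.2975

€87.30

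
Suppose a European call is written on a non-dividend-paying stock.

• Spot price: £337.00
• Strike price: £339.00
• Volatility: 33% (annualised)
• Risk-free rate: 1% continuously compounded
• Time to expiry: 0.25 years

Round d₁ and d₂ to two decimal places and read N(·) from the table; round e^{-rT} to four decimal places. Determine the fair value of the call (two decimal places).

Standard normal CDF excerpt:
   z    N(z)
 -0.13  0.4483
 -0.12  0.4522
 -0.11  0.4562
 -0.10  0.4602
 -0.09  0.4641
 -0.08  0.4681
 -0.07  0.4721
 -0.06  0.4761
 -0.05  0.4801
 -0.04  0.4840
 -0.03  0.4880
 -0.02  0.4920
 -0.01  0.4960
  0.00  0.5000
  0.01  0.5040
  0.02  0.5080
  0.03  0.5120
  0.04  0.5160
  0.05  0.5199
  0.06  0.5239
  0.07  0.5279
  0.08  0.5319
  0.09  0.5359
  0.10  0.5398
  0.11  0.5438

£20.94

σ√T = 0.33·√0.25 = 0.1650
d₁ = [ln(337/339) + (0.01 + 0.33²/2)·0.25] / 0.1650 = [-0.0059 + 0.0161] / 0.1650 = 0.0618 which rounds to 0.06
d₂ = d₁ − σ√T = 0.0618 − 0.1650 = -0.1032 which rounds to -0.10
exp(−rT) = exp(−0.01·0.25) = 0.9975
N(d₁) = N(0.06) = 0.5239;  N(d₂) = N(-0.10) = 0.4602
C = 337·0.5239 − 339·0.9975·0.4602 = 176.5543 − 155.6178 = 20.9365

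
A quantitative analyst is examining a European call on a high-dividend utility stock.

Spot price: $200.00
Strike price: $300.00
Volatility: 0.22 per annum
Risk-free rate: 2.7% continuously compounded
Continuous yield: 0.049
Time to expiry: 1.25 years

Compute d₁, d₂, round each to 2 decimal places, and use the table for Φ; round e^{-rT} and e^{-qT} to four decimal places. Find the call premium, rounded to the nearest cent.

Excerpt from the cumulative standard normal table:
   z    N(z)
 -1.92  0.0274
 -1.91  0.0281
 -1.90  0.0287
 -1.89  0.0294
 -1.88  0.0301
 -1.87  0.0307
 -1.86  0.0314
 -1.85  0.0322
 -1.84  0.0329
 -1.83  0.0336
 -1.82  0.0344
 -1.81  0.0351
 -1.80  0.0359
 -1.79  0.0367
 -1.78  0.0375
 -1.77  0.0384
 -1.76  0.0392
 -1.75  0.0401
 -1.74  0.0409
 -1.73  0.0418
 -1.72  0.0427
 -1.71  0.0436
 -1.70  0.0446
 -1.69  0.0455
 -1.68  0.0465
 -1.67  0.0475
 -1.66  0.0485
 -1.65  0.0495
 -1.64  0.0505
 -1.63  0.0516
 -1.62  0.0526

$0.77

σ√T = 0.22 × 1.1180 = 0.2460
ln(S/K) + (r − q + σ²/2)T = ln(200/300) + (0.027 − 0.049 + 0.22²/2)·1.25 = -0.4055 + 0.0027 = -0.4027
d₁ = -0.4027 / 0.2460 = -1.6373 ⇒ -1.64
d₂ = d₁ − σ√T = -1.6373 − 0.2460 = -1.8832 ⇒ -1.88
exp(−qT) = exp(−0.049·1.25) = 0.9406;  exp(−rT) = exp(−0.027·1.25) = 0.9668
N(d₁) = N(-1.64) = 0.0505;  N(d₂) = N(-1.88) = 0.0301
C = 200·0.9406·0.0505 − 300·0.9668·0.0301 = 9.5001 − 8.7302 = 0.7699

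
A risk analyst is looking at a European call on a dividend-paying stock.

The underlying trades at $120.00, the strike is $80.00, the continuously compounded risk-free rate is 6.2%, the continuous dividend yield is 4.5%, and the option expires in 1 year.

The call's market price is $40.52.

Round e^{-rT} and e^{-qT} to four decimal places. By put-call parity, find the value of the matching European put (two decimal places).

$0.99

exp(−qT) = exp(−0.045·1) = 0.9560;  exp(−rT) = exp(−0.062·1) = 0.9399
Put-call parity: C − P = S·e^(−qT) − K·e^(−rT) = 120·0.9560 − 80·0.9399 = 114.7200 − 75.1920 = 39.5280
P = C − (C − P) = 40.52 − (39.5280) = 0.9920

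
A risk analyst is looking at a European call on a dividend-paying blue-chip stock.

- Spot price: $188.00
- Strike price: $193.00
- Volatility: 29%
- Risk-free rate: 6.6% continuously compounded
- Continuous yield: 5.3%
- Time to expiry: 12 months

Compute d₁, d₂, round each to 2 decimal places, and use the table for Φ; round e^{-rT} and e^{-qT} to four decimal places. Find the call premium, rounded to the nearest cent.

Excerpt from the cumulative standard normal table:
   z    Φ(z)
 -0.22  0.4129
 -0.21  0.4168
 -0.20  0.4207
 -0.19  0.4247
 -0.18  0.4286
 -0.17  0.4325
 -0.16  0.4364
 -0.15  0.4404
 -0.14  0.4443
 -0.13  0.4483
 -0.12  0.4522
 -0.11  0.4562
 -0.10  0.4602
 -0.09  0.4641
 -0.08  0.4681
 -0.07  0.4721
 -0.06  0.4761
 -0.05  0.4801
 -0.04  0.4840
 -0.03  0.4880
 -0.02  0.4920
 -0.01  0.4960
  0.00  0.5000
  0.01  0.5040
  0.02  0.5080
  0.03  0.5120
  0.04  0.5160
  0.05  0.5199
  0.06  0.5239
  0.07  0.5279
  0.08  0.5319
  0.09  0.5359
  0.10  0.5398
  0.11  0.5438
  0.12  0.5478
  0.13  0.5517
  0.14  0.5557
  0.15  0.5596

$19.52

T = 1;  σ√T = 0.2900
d₁ = [ln(188/193) + (0.066 − 0.053 + 0.29²/2)·1] / 0.2900 = [-0.0262 + 0.0551] / 0.2900 = 0.0993 → 0.10
d₂ = d₁ − σ√T = 0.0993 − 0.2900 = -0.1907 → -0.19
e^(−qT) = e^(−0.053·1) = 0.9484;  e^(−rT) = e^(−0.066·1) = 0.9361
N(d₁) = N(0.10) = 0.5398;  N(d₂) = N(-0.19) = 0.4247
C = 188·0.9484·0.5398 − 193·0.9361·0.4247 = 96.2459 − 76.7294 = 19.5165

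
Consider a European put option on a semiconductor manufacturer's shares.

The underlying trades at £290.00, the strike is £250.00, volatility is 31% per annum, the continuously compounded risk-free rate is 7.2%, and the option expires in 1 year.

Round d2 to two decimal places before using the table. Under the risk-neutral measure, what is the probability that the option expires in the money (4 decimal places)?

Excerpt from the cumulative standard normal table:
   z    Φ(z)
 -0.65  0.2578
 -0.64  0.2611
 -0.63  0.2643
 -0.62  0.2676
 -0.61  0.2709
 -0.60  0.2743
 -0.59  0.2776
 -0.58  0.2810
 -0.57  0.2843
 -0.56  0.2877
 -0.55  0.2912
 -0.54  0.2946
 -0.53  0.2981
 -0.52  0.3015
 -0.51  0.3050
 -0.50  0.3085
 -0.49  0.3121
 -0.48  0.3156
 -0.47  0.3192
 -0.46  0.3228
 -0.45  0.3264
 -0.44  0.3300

0.2877

T = 1;  σ√T = 0.3100
d₁ = [ln(290/250) + (0.072 + 0.31²/2)·1] / 0.3100 = [0.1484 + 0.1200] / 0.3100 = 0.8660 which rounds to 0.87
d₂ = d₁ − σ√T = 0.8660 − 0.3100 = 0.5560 which rounds to 0.56
Risk-neutral Pr[S_T < K] = N(−d₂) = N(-0.56) = 0.2877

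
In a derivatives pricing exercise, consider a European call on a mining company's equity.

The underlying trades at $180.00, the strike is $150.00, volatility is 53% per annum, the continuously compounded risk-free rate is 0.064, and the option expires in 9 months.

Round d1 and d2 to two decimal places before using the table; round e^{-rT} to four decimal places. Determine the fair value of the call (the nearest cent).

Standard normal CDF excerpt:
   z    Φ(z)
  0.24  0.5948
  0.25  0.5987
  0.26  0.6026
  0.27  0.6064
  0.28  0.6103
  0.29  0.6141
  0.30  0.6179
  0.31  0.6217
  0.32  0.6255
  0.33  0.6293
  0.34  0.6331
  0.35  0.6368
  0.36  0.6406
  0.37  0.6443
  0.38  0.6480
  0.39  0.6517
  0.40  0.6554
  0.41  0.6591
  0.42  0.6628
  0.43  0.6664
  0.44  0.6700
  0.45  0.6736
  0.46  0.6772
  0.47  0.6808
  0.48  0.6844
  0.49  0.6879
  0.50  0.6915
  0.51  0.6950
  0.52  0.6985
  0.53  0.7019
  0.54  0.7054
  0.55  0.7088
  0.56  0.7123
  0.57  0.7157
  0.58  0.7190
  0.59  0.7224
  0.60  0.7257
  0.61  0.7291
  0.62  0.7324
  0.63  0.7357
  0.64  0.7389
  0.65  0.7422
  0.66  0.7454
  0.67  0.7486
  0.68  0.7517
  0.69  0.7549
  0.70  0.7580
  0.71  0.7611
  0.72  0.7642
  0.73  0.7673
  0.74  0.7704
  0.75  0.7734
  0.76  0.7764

σ√T = 0.53·√0.75 = 0.4590
d₁ = [ln(180/150) + (0.064 + 0.53²/2)·0.75] / 0.4590 = [0.1823 + 0.1533] / 0.4590 = 0.7313 ≈ 0.73
d₂ = d₁ − σ√T = 0.7313 − 0.4590 = 0.2723 ≈ 0.27
exp(−rT) = exp(−0.064·0.75) = 0.9531
N(d₁) = N(0.73) = 0.7673;  N(d₂) = N(0.27) = 0.6064
C = 180·0.7673 − 150·0.9531·0.6064 = 138.1140 − 86.6940 = 51.4200

$51.42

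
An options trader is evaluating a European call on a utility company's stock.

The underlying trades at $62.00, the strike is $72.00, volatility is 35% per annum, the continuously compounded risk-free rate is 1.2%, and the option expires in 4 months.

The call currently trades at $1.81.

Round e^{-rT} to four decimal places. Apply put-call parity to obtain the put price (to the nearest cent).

$11.52

e^(−rT) = e^(−0.012·0.3333) = 0.9960
Put-call parity: C − P = S − K·e^(−rT) = 62 − 72·0.9960 = 62 − 71.7120 = -9.7120
P = C − (C − P) = 1.81 − (-9.7120) = 11.5220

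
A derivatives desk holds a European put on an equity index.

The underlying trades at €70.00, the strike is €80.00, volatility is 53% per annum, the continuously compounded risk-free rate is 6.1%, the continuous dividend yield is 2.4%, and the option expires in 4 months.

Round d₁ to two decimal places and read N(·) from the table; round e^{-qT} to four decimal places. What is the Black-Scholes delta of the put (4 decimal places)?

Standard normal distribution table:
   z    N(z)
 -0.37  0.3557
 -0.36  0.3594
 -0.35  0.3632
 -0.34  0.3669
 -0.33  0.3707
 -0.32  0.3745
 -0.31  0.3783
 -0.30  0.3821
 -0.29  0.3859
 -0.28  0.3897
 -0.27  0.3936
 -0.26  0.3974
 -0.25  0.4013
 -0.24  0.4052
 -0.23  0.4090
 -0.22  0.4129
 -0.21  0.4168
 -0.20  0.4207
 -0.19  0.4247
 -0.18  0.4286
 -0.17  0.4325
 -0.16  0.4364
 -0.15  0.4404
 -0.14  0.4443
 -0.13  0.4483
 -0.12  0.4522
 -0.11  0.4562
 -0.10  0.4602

-0.5900

T = 0.3333;  σ√T = 0.3060
d₁ = [ln(70/80) + (0.061 − 0.024 + 0.53²/2)·0.3333] / 0.3060 = [-0.1335 + 0.0592] / 0.3060 = -0.2431 ≈ -0.24
N(d₁) = N(-0.24) = 0.4052
Δ_put = e^(−qT)·(N(d₁) − 1) = 0.9920·(0.4052 − 1) = -0.5900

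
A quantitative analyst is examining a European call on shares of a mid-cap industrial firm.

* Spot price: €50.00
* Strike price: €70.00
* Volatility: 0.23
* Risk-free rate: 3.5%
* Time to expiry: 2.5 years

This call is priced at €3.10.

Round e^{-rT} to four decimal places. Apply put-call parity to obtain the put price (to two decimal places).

e^(−rT) = e^(−0.035·2.5) = 0.9162
Put-call parity: C − P = S − K·e^(−rT) = 50 − 70·0.9162 = 50 − 64.1340 = -14.1340
P = C − (C − P) = 3.10 − (-14.1340) = 17.2340

€17.23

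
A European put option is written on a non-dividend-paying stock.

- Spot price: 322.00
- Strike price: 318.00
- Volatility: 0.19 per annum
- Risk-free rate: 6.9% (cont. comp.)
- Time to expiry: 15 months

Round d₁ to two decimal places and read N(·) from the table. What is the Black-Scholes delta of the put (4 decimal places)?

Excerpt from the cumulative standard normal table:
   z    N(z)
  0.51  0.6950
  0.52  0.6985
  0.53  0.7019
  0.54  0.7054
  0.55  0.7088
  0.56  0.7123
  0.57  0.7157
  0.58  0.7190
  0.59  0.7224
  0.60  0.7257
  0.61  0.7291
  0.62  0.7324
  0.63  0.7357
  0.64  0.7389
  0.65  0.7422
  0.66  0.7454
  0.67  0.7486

-0.2843

σ√T = 0.19 × 1.1180 = 0.2124
d₁ = [ln(322/318) + (0.069 + ½·0.19²)·1.25] / (σ√T) = (0.0125 + 0.1088) / 0.2124 = 0.5711 ⇒ 0.57
N(d₁) = N(0.57) = 0.7157
Δ_put = N(d₁) − 1 = 0.7157 − 1 = -0.2843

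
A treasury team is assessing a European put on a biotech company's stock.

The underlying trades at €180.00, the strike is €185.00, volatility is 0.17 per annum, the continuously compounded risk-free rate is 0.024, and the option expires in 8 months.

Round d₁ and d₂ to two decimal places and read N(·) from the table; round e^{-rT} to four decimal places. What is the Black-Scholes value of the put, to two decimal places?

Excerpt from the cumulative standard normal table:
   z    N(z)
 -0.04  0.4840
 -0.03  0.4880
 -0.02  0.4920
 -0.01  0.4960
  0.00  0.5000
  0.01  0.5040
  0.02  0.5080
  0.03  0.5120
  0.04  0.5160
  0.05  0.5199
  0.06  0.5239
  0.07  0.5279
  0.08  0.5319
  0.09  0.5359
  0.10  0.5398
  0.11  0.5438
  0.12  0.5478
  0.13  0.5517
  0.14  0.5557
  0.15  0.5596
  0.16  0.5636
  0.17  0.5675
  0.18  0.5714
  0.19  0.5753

€11.16

σ√T = 0.17 × 0.8165 = 0.1388
d₁ = [ln(180/185) + (0.024 + 0.17²/2)·0.6667] / 0.1388 = [-0.0274 + 0.0256] / 0.1388 = -0.0127 which rounds to -0.01
d₂ = d₁ − σ√T = -0.0127 − 0.1388 = -0.1515 which rounds to -0.15
exp(−rT) = exp(−0.024·0.6667) = 0.9841
N(−d₂) = N(0.15) = 0.5596;  N(−d₁) = N(0.01) = 0.5040
P = 185·0.9841·0.5596 − 180·0.5040 = 101.8799 − 90.7200 = 11.1599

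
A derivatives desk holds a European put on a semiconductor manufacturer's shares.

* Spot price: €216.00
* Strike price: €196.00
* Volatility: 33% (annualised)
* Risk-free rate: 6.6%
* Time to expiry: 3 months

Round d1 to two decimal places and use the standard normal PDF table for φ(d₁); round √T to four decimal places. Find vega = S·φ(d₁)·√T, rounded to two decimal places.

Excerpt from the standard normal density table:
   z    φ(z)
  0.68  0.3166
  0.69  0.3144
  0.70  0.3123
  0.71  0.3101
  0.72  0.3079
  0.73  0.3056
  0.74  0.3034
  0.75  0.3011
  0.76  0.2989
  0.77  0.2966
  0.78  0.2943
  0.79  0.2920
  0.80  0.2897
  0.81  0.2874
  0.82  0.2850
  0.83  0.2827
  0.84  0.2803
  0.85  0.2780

32.03

T = 0.25;  σ√T = 0.1650
ln(S/K) + (r + σ²/2)T = ln(216/196) + (0.066 + 0.33²/2)·0.25 = 0.0972 + 0.0301 = 0.1273
d₁ = 0.1273 / 0.1650 = 0.7714 ≈ 0.77
√T = √0.25 = 0.5000
φ(d₁) = φ(0.77) = 0.2966
vega = S·φ(d₁)·√T = 216·0.2966·0.5000 = 32.0328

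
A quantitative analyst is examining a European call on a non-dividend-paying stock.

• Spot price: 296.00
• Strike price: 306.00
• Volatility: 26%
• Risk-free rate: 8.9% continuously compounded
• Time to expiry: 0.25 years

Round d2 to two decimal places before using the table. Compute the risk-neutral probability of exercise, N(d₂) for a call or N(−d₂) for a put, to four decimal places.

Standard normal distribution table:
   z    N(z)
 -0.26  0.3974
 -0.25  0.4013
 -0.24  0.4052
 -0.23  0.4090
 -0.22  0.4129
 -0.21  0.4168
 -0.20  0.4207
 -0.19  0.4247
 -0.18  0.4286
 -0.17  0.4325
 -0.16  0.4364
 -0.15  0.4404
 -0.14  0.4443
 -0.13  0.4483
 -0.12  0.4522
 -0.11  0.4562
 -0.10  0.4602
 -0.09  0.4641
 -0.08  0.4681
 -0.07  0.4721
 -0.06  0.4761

0.4404

σ√T = 0.26·√0.25 = 0.1300
ln(S/K) + (r + σ²/2)T = ln(296/306) + (0.089 + 0.26²/2)·0.25 = -0.0332 + 0.0307 = -0.0025
d₁ = -0.0025 / 0.1300 = -0.0194 → -0.02
d₂ = d₁ − σ√T = -0.0194 − 0.1300 = -0.1494 → -0.15
Risk-neutral Pr[S_T > K] = N(d₂) = N(-0.15) = 0.4404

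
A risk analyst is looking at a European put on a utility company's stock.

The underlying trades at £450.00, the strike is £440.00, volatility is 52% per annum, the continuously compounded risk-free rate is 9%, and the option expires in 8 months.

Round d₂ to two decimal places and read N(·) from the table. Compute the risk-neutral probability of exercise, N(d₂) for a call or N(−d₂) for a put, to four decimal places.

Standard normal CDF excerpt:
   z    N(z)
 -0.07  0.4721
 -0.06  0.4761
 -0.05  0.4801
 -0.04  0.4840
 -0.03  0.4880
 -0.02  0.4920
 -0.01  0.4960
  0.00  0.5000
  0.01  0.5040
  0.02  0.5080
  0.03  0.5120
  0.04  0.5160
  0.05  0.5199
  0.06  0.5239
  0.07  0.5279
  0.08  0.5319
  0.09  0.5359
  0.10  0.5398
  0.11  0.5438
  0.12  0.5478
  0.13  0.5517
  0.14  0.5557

0.5080

σ√T = 0.52 × 0.8165 = 0.4246
d₁ = [ln(450/440) + (0.09 + 0.52²/2)·0.6667] / 0.4246 = [0.0225 + 0.1501] / 0.4246 = 0.4065 → 0.41
d₂ = d₁ − σ√T = 0.4065 − 0.4246 = -0.0180 → -0.02
Risk-neutral Pr[S_T < K] = N(−d₂) = N(0.02) = 0.5080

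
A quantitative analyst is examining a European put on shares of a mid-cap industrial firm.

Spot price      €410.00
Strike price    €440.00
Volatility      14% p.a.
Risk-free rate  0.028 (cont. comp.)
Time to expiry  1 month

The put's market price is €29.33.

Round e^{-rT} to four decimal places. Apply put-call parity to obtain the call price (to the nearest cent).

€0.34

exp(−rT) = exp(−0.028·0.08333) = 0.9977
Put-call parity: C − P = S − K·e^(−rT) = 410 − 440·0.9977 = 410 − 438.9880 = -28.9880
C = P + (C − P) = 29.33 + (-28.9880) = 0.3420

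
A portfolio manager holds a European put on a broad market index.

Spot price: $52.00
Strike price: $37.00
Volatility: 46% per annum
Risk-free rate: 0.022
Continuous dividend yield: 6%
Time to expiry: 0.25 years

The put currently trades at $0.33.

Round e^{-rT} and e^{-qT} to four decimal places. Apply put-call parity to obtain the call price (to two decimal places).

exp(−qT) = exp(−0.06·0.25) = 0.9851;  exp(−rT) = exp(−0.022·0.25) = 0.9945
Put-call parity: C − P = S·e^(−qT) − K·e^(−rT) = 52·0.9851 − 37·0.9945 = 51.2252 − 36.7965 = 14.4287
C = P + (C − P) = 0.33 + (14.4287) = 14.7587

$14.76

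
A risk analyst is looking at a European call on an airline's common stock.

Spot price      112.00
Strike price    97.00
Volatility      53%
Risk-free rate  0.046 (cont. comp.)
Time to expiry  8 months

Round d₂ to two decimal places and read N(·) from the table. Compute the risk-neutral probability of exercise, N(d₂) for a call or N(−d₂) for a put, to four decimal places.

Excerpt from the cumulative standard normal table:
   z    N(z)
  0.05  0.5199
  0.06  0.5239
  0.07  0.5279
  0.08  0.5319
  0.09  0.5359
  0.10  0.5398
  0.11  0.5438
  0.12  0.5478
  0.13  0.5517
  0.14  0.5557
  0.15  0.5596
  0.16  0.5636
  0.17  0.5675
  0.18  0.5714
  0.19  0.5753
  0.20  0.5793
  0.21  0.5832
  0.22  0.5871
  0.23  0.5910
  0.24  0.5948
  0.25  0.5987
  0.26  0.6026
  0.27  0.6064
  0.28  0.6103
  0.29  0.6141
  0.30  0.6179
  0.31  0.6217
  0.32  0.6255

σ√T = 0.53 × 0.8165 = 0.4327
d₁ = [ln(112/97) + (0.046 + 0.53²/2)·0.6667] / 0.4327 = [0.1438 + 0.1243] / 0.4327 = 0.6195 ⇒ 0.62
d₂ = d₁ − σ√T = 0.6195 − 0.4327 = 0.1868 ⇒ 0.19
Risk-neutral Pr[S_T > K] = N(d₂) = N(0.19) = 0.5753

0.5753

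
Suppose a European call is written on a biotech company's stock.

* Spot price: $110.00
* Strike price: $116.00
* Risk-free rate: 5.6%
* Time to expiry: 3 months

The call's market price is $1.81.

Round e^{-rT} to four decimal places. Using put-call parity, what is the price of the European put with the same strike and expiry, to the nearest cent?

$6.20

exp(−rT) = exp(−0.056·0.25) = 0.9861
Put-call parity: C − P = S − K·e^(−rT) = 110 − 116·0.9861 = 110 − 114.3876 = -4.3876
P = C − (C − P) = 1.81 − (-4.3876) = 6.1976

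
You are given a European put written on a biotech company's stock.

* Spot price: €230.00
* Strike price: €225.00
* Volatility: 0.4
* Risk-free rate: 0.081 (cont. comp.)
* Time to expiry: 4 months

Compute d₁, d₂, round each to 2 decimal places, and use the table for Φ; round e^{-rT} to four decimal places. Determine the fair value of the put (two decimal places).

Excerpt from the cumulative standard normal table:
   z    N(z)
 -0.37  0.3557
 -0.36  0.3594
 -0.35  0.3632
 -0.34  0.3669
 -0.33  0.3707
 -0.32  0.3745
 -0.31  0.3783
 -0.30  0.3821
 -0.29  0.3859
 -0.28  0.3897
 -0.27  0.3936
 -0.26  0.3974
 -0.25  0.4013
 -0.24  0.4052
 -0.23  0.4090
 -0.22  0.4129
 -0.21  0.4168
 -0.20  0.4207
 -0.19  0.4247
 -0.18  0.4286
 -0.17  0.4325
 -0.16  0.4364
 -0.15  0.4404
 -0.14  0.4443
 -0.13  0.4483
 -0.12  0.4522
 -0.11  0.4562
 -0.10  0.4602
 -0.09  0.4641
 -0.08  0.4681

€15.53

σ√T = 0.4 × 0.5774 = 0.2309
ln(S/K) + (r + σ²/2)T = ln(230/225) + (0.081 + 0.4²/2)·0.3333 = 0.0220 + 0.0537 = 0.0756
d₁ = 0.0756 / 0.2309 = 0.3276 ≈ 0.33
d₂ = d₁ − σ√T = 0.3276 − 0.2309 = 0.0966 ≈ 0.10
exp(−rT) = exp(−0.081·0.3333) = 0.9734
P = 225·0.9734·N(-0.10) − 230·N(-0.33) = 225·0.9734·0.4602 − 230·0.3707 = 100.7907 − 85.2610 = 15.5297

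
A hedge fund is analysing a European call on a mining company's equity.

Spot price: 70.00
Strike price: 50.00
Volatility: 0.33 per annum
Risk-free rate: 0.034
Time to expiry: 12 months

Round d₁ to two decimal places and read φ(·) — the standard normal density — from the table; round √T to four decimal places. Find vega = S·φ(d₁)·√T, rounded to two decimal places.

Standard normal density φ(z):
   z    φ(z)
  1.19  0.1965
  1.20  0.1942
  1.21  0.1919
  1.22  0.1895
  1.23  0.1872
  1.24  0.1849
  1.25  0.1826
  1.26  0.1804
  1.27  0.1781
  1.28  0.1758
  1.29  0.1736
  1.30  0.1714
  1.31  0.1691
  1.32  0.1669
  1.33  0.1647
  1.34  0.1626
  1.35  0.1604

T = 1;  σ√T = 0.3300
ln(S/K) + (r + σ²/2)T = ln(70/50) + (0.034 + 0.33²/2)·1 = 0.3365 + 0.0885 = 0.4249
d₁ = 0.4249 / 0.3300 = 1.2876 which rounds to 1.29
√T = √1 = 1.0000
φ(d₁) = φ(1.29) = 0.1736
vega = S·φ(d₁)·√T = 70·0.1736·1.0000 = 12.1520
(Vega is the same for a European call and put with the same parameters.)

12.15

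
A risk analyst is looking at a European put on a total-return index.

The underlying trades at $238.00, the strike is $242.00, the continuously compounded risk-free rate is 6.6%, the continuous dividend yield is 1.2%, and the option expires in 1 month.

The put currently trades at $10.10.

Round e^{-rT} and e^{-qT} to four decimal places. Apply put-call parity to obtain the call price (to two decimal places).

e^(−qT) = e^(−0.012·0.08333) = 0.9990;  e^(−rT) = e^(−0.066·0.08333) = 0.9945
Put-call parity: C − P = S·e^(−qT) − K·e^(−rT) = 238·0.9990 − 242·0.9945 = 237.7620 − 240.6690 = -2.9070
C = P + (C − P) = 10.10 + (-2.9070) = 7.1930

$7.19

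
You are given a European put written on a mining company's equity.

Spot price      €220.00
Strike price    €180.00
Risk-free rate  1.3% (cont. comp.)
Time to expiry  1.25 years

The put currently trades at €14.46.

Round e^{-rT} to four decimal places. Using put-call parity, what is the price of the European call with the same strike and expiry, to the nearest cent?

e^(−rT) = e^(−0.013·1.25) = 0.9839
Put-call parity: C − P = S − K·e^(−rT) = 220 − 180·0.9839 = 220 − 177.1020 = 42.8980
C = P + (C − P) = 14.46 + (42.8980) = 57.3580

€57.36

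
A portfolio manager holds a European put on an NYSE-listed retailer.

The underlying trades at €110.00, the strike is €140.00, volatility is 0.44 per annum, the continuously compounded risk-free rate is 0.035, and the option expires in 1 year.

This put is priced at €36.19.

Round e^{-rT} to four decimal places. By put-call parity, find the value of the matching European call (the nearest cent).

e^(−rT) = e^(−0.035·1) = 0.9656
Put-call parity: C − P = S − K·e^(−rT) = 110 − 140·0.9656 = 110 − 135.1840 = -25.1840
C = P + (C − P) = 36.19 + (-25.1840) = 11.0060

€11.01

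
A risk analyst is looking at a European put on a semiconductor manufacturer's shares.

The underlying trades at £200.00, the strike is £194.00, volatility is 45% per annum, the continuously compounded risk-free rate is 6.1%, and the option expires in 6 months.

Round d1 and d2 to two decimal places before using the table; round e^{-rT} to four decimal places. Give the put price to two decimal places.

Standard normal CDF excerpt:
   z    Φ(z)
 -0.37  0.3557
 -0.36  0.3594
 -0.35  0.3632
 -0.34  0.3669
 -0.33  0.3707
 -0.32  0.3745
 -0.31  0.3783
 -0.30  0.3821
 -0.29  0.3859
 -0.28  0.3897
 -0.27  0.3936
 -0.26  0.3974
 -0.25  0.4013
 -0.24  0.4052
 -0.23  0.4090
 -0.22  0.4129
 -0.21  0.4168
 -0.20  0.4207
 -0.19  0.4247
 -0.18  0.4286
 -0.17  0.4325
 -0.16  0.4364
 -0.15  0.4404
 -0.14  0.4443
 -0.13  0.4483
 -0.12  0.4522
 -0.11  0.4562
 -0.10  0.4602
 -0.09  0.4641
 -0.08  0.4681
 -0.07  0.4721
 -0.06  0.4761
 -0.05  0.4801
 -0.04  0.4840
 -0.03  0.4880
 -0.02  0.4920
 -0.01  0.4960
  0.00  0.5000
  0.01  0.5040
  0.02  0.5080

σ√T = 0.45·√0.5 = 0.3182
d₁ = [ln(200/194) + (0.061 + 0.45²/2)·0.5] / 0.3182 = [0.0305 + 0.0811] / 0.3182 = 0.3507 ⇒ 0.35
d₂ = d₁ − σ√T = 0.3507 − 0.3182 = 0.0325 ⇒ 0.03
exp(−rT) = exp(−0.061·0.5) = 0.9700
N(−d₂) = N(-0.03) = 0.4880;  N(−d₁) = N(-0.35) = 0.3632
P = 194·0.9700·0.4880 − 200·0.3632 = 91.8318 − 72.6400 = 19.1918

£19.19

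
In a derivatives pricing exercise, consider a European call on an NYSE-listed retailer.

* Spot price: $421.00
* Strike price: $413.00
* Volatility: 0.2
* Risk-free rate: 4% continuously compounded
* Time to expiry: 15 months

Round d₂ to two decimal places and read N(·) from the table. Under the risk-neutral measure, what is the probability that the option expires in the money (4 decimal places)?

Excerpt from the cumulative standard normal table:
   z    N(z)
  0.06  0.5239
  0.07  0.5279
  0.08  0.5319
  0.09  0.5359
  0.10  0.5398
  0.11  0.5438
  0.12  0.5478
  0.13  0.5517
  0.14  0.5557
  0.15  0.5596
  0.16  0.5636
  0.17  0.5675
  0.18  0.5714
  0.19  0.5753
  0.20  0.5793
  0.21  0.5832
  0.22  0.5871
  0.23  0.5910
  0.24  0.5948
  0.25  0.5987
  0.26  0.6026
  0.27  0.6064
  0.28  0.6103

0.5793

σ√T = 0.2·√1.25 = 0.2236
ln(S/K) + (r + σ²/2)T = ln(421/413) + (0.04 + 0.2²/2)·1.25 = 0.0192 + 0.0750 = 0.0942
d₁ = 0.0942 / 0.2236 = 0.4212 → 0.42
d₂ = d₁ − σ√T = 0.4212 − 0.2236 = 0.1976 → 0.20
Pr(exercise) under Q = N(d₂) = 0.5793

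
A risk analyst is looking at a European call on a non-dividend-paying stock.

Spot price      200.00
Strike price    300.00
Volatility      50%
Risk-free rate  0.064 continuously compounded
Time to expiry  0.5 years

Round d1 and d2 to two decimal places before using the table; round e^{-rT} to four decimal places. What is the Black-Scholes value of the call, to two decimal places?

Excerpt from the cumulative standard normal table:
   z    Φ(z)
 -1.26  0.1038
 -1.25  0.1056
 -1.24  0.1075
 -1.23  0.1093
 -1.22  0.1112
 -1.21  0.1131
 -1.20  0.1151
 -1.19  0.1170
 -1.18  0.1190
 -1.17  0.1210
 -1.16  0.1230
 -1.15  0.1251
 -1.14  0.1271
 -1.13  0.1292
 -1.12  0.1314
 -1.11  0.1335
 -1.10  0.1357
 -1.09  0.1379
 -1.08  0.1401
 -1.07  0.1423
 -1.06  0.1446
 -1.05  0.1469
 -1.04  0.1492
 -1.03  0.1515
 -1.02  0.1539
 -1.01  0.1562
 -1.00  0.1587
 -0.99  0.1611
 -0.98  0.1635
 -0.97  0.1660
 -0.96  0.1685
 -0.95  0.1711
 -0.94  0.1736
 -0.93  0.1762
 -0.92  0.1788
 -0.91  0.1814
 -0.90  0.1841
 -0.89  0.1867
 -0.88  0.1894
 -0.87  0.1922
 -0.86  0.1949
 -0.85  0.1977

6.12

T = 0.5;  σ√T = 0.3536
d₁ = [ln(200/300) + (0.064 + ½·0.5²)·0.5] / (σ√T) = (-0.4055 + 0.0945) / 0.3536 = -0.8795 which rounds to -0.88
d₂ = -0.8795 − 0.3536 = -1.2331 which rounds to -1.23
e^(−rT) = e^(−0.064·0.5) = 0.9685
C = 200·N(-0.88) − 300·0.9685·N(-1.23) = 200·0.1894 − 300·0.9685·0.1093 = 37.8800 − 31.7571 = 6.1229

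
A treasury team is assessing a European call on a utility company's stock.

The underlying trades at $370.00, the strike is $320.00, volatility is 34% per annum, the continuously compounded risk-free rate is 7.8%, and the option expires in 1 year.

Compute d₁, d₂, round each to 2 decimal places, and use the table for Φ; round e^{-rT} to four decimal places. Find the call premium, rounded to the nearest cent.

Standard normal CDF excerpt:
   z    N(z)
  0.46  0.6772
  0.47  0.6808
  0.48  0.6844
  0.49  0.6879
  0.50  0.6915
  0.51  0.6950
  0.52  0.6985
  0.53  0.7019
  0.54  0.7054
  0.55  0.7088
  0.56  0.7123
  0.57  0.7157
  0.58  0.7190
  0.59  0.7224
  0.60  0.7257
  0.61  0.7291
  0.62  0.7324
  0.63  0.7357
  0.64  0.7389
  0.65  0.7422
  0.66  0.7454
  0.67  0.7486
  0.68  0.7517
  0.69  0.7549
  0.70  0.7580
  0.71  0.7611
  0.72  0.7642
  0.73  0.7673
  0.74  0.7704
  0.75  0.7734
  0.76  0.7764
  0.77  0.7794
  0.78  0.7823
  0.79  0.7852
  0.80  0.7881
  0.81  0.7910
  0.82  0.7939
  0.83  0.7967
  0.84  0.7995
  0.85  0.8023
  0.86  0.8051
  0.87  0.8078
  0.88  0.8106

T = 1;  σ√T = 0.3400
d₁ = [ln(370/320) + (0.078 + ½·0.34²)·1] / (σ√T) = (0.1452 + 0.1358) / 0.3400 = 0.8264 ≈ 0.83
d₂ = 0.8264 − 0.3400 = 0.4864 ≈ 0.49
exp(−rT) = exp(−0.078·1) = 0.9250
N(d₁) = N(0.83) = 0.7967;  N(d₂) = N(0.49) = 0.6879
C = 370·0.7967 − 320·0.9250·0.6879 = 294.7790 − 203.6184 = 91.1606

$91.16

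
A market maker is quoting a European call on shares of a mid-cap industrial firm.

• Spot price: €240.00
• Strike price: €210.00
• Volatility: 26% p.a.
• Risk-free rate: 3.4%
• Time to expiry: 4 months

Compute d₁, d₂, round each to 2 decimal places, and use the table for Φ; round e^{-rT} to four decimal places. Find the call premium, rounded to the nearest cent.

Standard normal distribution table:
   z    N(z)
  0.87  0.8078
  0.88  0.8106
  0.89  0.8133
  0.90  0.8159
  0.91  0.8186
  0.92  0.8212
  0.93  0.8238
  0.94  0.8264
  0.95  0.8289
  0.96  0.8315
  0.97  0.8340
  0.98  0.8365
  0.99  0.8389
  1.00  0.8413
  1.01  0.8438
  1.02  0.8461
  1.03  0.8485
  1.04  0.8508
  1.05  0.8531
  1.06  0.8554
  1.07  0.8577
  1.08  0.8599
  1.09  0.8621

σ√T = 0.26 × 0.5774 = 0.1501
d₁ = [ln(240/210) + (0.034 + 0.26²/2)·0.3333] / 0.1501 = [0.1335 + 0.0226] / 0.1501 = 1.0401 ≈ 1.04
d₂ = d₁ − σ√T = 1.0401 − 0.1501 = 0.8900 ≈ 0.89
e^(−rT) = e^(−0.034·0.3333) = 0.9887
N(d₁) = N(1.04) = 0.8508;  N(d₂) = N(0.89) = 0.8133
C = 240·0.8508 − 210·0.9887·0.8133 = 204.1920 − 168.8630 = 35.3290

€35.33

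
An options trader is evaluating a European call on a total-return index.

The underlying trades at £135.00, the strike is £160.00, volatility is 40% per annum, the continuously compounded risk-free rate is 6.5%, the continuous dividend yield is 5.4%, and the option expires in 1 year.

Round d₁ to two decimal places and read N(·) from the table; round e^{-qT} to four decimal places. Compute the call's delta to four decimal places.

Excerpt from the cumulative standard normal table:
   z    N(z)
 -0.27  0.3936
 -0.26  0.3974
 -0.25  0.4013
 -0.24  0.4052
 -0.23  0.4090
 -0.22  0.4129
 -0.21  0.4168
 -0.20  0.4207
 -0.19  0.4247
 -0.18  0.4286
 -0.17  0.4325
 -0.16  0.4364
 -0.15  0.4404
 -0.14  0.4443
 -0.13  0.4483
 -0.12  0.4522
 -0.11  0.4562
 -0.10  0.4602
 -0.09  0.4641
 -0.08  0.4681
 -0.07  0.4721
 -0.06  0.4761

0.3986

T = 1;  σ√T = 0.4000
d₁ = [ln(135/160) + (0.065 − 0.054 + 0.4²/2)·1] / 0.4000 = [-0.1699 + 0.0910] / 0.4000 = -0.1972 ≈ -0.20
N(d₁) = N(-0.20) = 0.4207
Δ_call = e^(−qT)·N(d₁) = 0.9474·0.4207 = 0.3986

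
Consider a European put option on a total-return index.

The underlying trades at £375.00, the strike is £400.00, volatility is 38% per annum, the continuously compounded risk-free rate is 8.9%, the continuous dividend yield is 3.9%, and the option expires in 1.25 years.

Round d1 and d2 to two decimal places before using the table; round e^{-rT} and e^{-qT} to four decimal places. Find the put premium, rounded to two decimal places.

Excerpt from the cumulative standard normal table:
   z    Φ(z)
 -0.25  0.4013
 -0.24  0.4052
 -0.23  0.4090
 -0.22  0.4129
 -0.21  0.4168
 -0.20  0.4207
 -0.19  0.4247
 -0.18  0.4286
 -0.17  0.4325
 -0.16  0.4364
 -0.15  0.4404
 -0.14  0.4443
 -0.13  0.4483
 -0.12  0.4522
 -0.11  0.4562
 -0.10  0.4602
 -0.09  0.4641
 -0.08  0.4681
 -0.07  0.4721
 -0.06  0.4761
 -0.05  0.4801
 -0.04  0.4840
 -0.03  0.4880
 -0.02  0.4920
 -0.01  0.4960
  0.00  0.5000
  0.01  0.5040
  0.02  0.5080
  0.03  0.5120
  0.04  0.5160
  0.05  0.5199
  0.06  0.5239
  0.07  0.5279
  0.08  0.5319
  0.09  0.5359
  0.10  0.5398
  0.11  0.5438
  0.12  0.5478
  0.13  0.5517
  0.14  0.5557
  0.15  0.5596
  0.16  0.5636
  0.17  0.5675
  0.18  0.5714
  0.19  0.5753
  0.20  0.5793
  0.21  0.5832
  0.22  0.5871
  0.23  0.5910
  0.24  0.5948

σ√T = 0.38 × 1.1180 = 0.4249
d₁ = [ln(375/400) + (0.089 − 0.039 + 0.38²/2)·1.25] / 0.4249 = [-0.0645 + 0.1527] / 0.4249 = 0.2076 → 0.21
d₂ = d₁ − σ√T = 0.2076 − 0.4249 = -0.2172 → -0.22
e^(−qT) = e^(−0.039·1.25) = 0.9524;  e^(−rT) = e^(−0.089·1.25) = 0.8947
N(−d₂) = N(0.22) = 0.5871;  N(−d₁) = N(-0.21) = 0.4168
P = 400·0.8947·0.5871 − 375·0.9524·0.4168 = 210.1113 − 148.8601 = 61.2512

£61.25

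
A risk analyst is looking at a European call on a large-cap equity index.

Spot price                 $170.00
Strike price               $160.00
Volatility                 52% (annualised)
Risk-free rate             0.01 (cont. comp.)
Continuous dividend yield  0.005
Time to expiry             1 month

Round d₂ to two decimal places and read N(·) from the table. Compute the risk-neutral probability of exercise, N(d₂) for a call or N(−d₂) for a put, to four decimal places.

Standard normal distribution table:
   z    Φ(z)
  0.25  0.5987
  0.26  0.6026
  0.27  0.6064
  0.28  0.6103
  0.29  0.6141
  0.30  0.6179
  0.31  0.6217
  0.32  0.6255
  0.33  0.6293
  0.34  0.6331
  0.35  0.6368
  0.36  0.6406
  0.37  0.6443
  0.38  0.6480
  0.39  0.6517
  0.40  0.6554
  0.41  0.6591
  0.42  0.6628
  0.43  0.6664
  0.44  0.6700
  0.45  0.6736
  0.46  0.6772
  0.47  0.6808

σ√T = 0.52·√0.08333 = 0.1501
ln(S/K) + (r − q + σ²/2)T = ln(170/160) + (0.01 − 0.005 + 0.52²/2)·0.08333 = 0.0606 + 0.0117 = 0.0723
d₁ = 0.0723 / 0.1501 = 0.4817 which rounds to 0.48
d₂ = d₁ − σ√T = 0.4817 − 0.1501 = 0.3316 which rounds to 0.33
Pr(exercise) under Q = N(d₂) = 0.6293

0.6293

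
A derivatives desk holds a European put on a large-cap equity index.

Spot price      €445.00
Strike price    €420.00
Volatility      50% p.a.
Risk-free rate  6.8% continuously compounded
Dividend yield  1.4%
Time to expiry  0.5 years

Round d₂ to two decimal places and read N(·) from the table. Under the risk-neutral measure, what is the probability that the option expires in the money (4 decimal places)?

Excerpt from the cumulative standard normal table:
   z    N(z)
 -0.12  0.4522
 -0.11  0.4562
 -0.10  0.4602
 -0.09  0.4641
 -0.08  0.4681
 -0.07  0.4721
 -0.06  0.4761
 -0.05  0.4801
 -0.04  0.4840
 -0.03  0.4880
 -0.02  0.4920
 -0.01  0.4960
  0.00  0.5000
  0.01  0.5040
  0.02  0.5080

σ√T = 0.5·√0.5 = 0.3536
d₁ = [ln(445/420) + (0.068 − 0.014 + 0.5²/2)·0.5] / 0.3536 = [0.0578 + 0.0895] / 0.3536 = 0.4167 ⇒ 0.42
d₂ = d₁ − σ√T = 0.4167 − 0.3536 = 0.0631 ⇒ 0.06
Pr(exercise) under Q = N(−d₂) = N(-0.06) = 0.4761

0.4761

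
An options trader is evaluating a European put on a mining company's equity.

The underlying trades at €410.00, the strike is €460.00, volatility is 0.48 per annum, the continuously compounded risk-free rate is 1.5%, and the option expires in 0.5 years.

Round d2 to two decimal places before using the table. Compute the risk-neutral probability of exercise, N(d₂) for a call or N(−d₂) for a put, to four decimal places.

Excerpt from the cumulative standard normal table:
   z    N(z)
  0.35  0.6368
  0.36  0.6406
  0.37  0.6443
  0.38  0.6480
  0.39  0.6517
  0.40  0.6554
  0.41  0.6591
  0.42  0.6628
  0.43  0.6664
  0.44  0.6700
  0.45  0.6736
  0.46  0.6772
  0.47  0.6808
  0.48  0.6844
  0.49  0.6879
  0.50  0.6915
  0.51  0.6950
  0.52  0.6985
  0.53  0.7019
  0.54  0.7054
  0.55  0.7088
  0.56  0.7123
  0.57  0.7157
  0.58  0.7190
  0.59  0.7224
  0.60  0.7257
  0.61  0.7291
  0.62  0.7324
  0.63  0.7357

T = 0.5;  σ√T = 0.3394
ln(S/K) + (r + σ²/2)T = ln(410/460) + (0.015 + 0.48²/2)·0.5 = -0.1151 + 0.0651 = -0.0500
d₁ = -0.0500 / 0.3394 = -0.1472 ≈ -0.15
d₂ = d₁ − σ√T = -0.1472 − 0.3394 = -0.4866 ≈ -0.49
Pr(exercise) under Q = N(−d₂) = N(0.49) = 0.6879

0.6879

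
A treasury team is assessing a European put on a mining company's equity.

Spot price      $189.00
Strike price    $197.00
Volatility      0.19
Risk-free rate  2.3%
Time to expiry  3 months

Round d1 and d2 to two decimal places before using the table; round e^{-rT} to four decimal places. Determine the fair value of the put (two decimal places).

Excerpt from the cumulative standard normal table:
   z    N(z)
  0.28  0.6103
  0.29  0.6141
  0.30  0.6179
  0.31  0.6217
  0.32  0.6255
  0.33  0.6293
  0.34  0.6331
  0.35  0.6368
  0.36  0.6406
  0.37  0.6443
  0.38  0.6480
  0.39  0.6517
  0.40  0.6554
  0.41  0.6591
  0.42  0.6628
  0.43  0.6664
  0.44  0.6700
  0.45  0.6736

$10.89

σ√T = 0.19 × 0.5000 = 0.0950
ln(S/K) + (r + σ²/2)T = ln(189/197) + (0.023 + 0.19²/2)·0.25 = -0.0415 + 0.0103 = -0.0312
d₁ = -0.0312 / 0.0950 = -0.3284 which rounds to -0.33
d₂ = d₁ − σ√T = -0.3284 − 0.0950 = -0.4234 which rounds to -0.42
exp(−rT) = exp(−0.023·0.25) = 0.9943
P = 197·0.9943·N(0.42) − 189·N(0.33) = 197·0.9943·0.6628 − 189·0.6293 = 129.8273 − 118.9377 = 10.8896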